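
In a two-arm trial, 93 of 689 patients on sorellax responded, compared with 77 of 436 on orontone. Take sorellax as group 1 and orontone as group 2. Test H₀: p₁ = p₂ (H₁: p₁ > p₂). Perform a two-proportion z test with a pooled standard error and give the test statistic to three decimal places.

p̂₁ = 93/689 ≈ 0.13498, p̂₂ = 77/436 ≈ 0.17661.
Pooled p̂ = (93+77)/(689+436) = 170/1125 = 0.15111.
SE = √(p̂(1−p̂)(1/n₁+1/n₂)) = √(0.15111·0.84889·0.00374496) = √(0.00048039) = 0.02192.
z = (0.13498 − 0.17661)/0.02192 = -0.04163/0.02192 = -1.899.

z = -1.899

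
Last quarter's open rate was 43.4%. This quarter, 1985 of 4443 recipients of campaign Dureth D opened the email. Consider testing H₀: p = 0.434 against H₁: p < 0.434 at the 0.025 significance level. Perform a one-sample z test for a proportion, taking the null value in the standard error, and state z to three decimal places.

z = 1.717

p̂ = 1985/4443 = 0.446770.
Standard error under H₀: √(0.434×0.566/4443) = 0.007436.
z = (0.446770 − 0.434)/0.007436 = 0.012770/0.007436 = 1.717.
p-value = P(Z < 1.717) ≈ 0.9571, so at α = 0.025 we fail to reject H₀.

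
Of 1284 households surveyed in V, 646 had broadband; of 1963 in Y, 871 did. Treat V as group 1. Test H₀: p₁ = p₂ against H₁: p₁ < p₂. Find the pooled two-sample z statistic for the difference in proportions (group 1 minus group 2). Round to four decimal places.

p̂₁ = 646/1284 ≈ 0.5031153, p̂₂ = 871/1963 ≈ 0.4437086.
Pooled p̂ = (646+871)/(1284+1963) = 1517/3247 = 0.4672005.
SE = √(p̂(1−p̂)(1/n₁+1/n₂)) = √(0.4672005·0.5327995·0.00128824) = √(0.000320674) = 0.0179074.
z = (0.5031153 − 0.4437086)/0.0179074 = 0.0594067/0.0179074 = 3.3174.
p-value = P(Z < 3.317) ≈ 0.9995.

z = 3.3174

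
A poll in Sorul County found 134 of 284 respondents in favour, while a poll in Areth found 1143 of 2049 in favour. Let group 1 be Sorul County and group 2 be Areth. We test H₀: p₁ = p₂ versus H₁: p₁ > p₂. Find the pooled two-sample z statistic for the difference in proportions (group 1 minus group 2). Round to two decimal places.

p̂₁ = 134/284 ≈ 0.4718, p̂₂ = 1143/2049 ≈ 0.5578.
Pooled p̂ = (134+1143)/(284+2049) = 1277/2333 = 0.5474.
SE = √(0.247757 × 0.00400917) = 0.0315.
z = (0.4718 − 0.5578)/0.0315 = -0.0860/0.0315 = -2.73.
p-value = P(Z > -2.729) ≈ 0.9968.

z = -2.73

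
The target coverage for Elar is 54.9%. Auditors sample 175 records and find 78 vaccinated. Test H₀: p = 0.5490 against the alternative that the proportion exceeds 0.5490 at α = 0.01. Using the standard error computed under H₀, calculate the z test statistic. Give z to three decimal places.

z = -2.746

p̂ = 78/175 = 0.44571.
SE = √(p₀(1−p₀)/n) = √(0.2476/175) = 0.03761.
z = (0.44571 − 0.549)/0.03761 = -0.10329/0.03761 = -2.746.
p-value = P(Z > -2.746) ≈ 0.9970, so at α = 0.01 we fail to reject H₀.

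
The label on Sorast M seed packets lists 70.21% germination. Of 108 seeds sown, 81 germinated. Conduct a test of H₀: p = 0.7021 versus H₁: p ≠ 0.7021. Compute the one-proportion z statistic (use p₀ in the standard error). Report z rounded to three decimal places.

p̂ = 81/108 ≈ 0.75000.
Standard error under H₀: √(0.7021×0.2979/108) = 0.04401.
z = (0.75000 − 0.7021)/0.04401 = 0.04790/0.04401 = 1.088.
p-value = 2·P(Z > 1.088) ≈ 0.2764.

z = 1.088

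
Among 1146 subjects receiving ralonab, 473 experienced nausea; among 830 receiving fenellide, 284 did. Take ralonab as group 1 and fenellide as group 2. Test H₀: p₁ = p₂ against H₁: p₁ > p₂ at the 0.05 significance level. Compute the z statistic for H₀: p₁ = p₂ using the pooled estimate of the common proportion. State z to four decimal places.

z = 3.1850

p̂₁ = 473/1146 = 0.4127400, p̂₂ = 284/830 = 0.3421687.
Pooled p̂ = (473+284)/(1146+830) = 757/1976 = 0.3830972.
SE = √(0.236334 × 0.00207742) = 0.0221577.
z = (0.4127400 − 0.3421687)/0.0221577 = 0.0705713/0.0221577 = 3.1850.
p-value = P(Z > 3.185) ≈ 0.0007; since p < α = 0.05, reject H₀.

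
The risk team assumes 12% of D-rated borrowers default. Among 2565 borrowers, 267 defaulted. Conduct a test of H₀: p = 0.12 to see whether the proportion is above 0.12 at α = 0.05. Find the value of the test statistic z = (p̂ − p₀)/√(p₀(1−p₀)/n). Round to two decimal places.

z = -2.48

p̂ = 267/2565 = 0.1041.
Under H₀, SE = √(0.12·0.88/2565) = √(4.11696e-05) = 0.0064.
z = (0.1041 − 0.12)/0.0064 = -0.0159/0.0064 = -2.48.
p-value = P(Z > -2.479) ≈ 0.9934. With α = 0.05, fail to reject H₀.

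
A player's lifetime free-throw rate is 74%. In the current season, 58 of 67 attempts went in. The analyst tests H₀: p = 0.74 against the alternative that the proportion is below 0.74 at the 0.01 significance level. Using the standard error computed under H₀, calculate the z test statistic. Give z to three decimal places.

p̂ = 58/67 ≈ 0.86567.
Standard error under H₀: √(0.74×0.26/67) = 0.05359.
z = (0.86567 − 0.74)/0.05359 = 0.12567/0.05359 = 2.345.
p-value = P(Z < 2.345) ≈ 0.9905; since p > α = 0.01, fail to reject H₀.

z = 2.345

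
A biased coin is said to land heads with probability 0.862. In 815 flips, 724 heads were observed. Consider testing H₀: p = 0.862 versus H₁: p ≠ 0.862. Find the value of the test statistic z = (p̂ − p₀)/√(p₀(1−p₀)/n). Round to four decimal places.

p̂ = 724/815 = 0.8883436.
Under H₀, SE = √(0.862·0.138/815) = √(0.000145958) = 0.0120813.
z = (0.8883436 − 0.862)/0.0120813 = 0.0263436/0.0120813 = 2.1805.
p-value = 2·P(Z > 2.181) ≈ 0.0292.

z = 2.1805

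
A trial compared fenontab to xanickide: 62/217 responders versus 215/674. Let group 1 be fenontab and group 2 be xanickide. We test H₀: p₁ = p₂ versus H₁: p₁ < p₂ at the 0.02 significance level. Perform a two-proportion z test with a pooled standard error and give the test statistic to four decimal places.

p̂₁ = 62/217 = 0.285714, p̂₂ = 215/674 = 0.318991.
Pooled p̂ = (62+215)/(217+674) = 277/891 = 0.310887.
SE = √(p̂(1−p̂)(1/n₁+1/n₂)) = √(0.310887·0.689113·0.00609197) = √(0.00130512) = 0.036126.
z = (0.285714 − 0.318991)/0.036126 = -0.033277/0.036126 = -0.9211.
p-value = P(Z < -0.921) ≈ 0.1785, so at α = 0.02 we fail to reject H₀.

z = -0.9211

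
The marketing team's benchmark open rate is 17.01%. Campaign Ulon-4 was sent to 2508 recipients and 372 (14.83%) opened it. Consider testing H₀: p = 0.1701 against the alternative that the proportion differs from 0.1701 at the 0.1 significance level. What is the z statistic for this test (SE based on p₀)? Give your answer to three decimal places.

p̂ = 372/2508 ≈ 0.1483254.
Under H₀, SE = √(0.1701·0.8299/2508) = √(5.62863e-05) = 0.0075024.
z = (0.1483254 − 0.1701)/0.0075024 = -0.0217746/0.0075024 = -2.902.
Two-sided p-value ≈ 2·Φ(−2.902) = 0.0037. With α = 0.1, reject H₀.

z = -2.902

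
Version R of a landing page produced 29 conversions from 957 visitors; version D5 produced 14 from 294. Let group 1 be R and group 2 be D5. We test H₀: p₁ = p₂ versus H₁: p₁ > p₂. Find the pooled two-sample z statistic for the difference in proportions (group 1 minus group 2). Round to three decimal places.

z = -1.425

p̂₁ = 29/957 = 0.030303, p̂₂ = 14/294 = 0.047619.
Pooled p̂ = (29+14)/(957+294) = 43/1251 = 0.034373.
SE = √(0.033191 × 0.00444629) = 0.012148.
z = (0.030303 − 0.047619)/0.012148 = -0.017316/0.012148 = -1.425.
p-value = P(Z > -1.425) ≈ 0.9230.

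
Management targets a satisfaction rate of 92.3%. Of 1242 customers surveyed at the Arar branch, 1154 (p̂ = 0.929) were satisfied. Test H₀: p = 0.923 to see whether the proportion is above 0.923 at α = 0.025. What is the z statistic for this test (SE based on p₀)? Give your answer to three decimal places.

p̂ = 1154/1242 ≈ 0.92915.
SE = √(p₀(1−p₀)/n) = √(0.071071/1242) = 0.00756.
z = (0.92915 − 0.923)/0.00756 = 0.00615/0.00756 = 0.813.
p-value = P(Z > 0.813) ≈ 0.2082. With α = 0.025, fail to reject H₀.

z = 0.813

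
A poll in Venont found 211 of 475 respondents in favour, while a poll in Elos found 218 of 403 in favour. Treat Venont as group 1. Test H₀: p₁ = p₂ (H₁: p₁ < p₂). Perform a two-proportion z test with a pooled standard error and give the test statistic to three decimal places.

z = -2.857

p̂₁ = 211/475 ≈ 0.444211, p̂₂ = 218/403 ≈ 0.540943.
Pooled p̂ = (211+218)/(475+403) = 429/878 = 0.488610.
SE = √(0.24987 × 0.00458665) = 0.033854.
z = (0.444211 − 0.540943)/0.033854 = -0.096732/0.033854 = -2.857.
p-value = P(Z < -2.857) ≈ 0.0021.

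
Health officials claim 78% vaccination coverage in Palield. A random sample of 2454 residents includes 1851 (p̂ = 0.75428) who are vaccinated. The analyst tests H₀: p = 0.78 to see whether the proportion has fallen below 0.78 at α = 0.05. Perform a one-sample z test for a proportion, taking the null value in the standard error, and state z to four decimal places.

z = -3.0759

p̂ = 1851/2454 = 0.754279.
SE = √(p₀(1−p₀)/n) = √(0.1716/2454) = 0.008362.
z = (0.754279 − 0.78)/0.008362 = -0.025721/0.008362 = -3.0759.
p-value = P(Z < -3.076) ≈ 0.0010. With α = 0.05, reject H₀.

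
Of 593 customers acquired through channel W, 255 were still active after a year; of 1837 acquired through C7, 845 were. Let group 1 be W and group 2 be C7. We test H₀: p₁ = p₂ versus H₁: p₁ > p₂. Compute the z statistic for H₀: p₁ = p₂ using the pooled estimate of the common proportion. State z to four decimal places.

z = -1.2749

p̂₁ = 255/593 ≈ 0.430017, p̂₂ = 845/1837 ≈ 0.459989.
Pooled p̂ = (255+845)/(593+1837) = 1100/2430 = 0.452675.
SE = √(0.24776 × 0.00223071) = 0.023509.
z = (0.430017 − 0.459989)/0.023509 = -0.029972/0.023509 = -1.2749.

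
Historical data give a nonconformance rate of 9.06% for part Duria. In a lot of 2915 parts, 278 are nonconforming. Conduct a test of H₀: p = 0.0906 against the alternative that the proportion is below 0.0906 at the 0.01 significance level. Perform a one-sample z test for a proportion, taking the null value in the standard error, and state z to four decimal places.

p̂ = 278/2915 ≈ 0.0953688.
Under H₀, SE = √(0.0906·0.9094/2915) = √(2.82647e-05) = 0.0053165.
z = (0.0953688 − 0.0906)/0.0053165 = 0.0047688/0.0053165 = 0.8970.
p-value = P(Z < 0.897) ≈ 0.8151, so at α = 0.01 we fail to reject H₀.

z = 0.8970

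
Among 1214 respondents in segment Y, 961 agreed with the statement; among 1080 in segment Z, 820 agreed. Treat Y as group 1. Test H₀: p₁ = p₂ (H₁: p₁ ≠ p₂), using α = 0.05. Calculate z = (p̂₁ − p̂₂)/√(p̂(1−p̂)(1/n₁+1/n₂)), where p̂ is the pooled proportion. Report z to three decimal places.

z = 1.855

p̂₁ = 961/1214 ≈ 0.79160, p̂₂ = 820/1080 ≈ 0.75926.
Pooled p̂ = (961+820)/(1214+1080) = 1781/2294 = 0.77637.
SE = √(0.173618 × 0.00174965) = 0.01743.
z = (0.79160 − 0.75926)/0.01743 = 0.03234/0.01743 = 1.855.
p-value = 2·P(Z > 1.855) ≈ 0.0635, so at α = 0.05 we fail to reject H₀.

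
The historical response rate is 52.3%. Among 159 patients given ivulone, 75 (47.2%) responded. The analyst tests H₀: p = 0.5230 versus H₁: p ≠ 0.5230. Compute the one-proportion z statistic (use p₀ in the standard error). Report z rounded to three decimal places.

z = -1.295

p̂ = 75/159 = 0.47170.
SE = √(p₀(1−p₀)/n) = √(0.24947/159) = 0.03961.
z = (0.47170 − 0.523)/0.03961 = -0.05130/0.03961 = -1.295.
Two-sided p-value ≈ 2·Φ(−1.295) = 0.1953.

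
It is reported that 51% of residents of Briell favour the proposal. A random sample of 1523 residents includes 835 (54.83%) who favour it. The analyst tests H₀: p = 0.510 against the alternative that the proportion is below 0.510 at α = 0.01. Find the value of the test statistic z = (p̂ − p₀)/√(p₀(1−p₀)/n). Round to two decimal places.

p̂ = 835/1523 ≈ 0.5483.
Standard error under H₀: √(0.51×0.49/1523) = 0.0128.
z = (0.5483 − 0.51)/0.0128 = 0.0383/0.0128 = 2.99.
p-value = P(Z < 2.987) ≈ 0.9986, so at α = 0.01 we fail to reject H₀.

z = 2.99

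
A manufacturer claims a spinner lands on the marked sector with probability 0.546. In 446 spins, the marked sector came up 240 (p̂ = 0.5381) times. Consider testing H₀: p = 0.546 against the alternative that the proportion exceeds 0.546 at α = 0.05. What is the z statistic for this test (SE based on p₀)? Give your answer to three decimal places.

p̂ = 240/446 = 0.53812.
Standard error under H₀: √(0.546×0.454/446) = 0.02358.
z = (0.53812 − 0.546)/0.02358 = -0.00788/0.02358 = -0.334.
p-value = P(Z > -0.334) ≈ 0.6310, so at α = 0.05 we fail to reject H₀.

z = -0.334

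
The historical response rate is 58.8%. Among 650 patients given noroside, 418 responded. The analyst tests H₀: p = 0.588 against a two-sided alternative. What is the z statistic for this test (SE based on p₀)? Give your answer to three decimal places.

p̂ = 418/650 = 0.643077.
Under H₀, SE = √(0.588·0.412/650) = √(0.000372702) = 0.019305.
z = (0.643077 − 0.588)/0.019305 = 0.055077/0.019305 = 2.853.

z = 2.853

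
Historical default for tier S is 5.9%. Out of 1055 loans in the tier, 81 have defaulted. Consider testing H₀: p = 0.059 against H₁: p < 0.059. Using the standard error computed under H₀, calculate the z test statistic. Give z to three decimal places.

z = 2.451

p̂ = 81/1055 ≈ 0.076777.
Standard error under H₀: √(0.059×0.941/1055) = 0.007254.
z = (0.076777 − 0.059)/0.007254 = 0.017777/0.007254 = 2.451.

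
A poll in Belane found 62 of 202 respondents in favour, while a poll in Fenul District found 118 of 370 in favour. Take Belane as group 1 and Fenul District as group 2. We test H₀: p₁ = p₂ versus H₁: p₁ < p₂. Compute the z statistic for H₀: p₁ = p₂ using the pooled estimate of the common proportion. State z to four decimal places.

p̂₁ = 62/202 = 0.306931, p̂₂ = 118/370 = 0.318919.
Pooled p̂ = (62+118)/(202+370) = 180/572 = 0.314685.
SE = √(0.215658 × 0.0076532) = 0.040626.
z = (0.306931 − 0.318919)/0.040626 = -0.011988/0.040626 = -0.2951.

z = -0.2951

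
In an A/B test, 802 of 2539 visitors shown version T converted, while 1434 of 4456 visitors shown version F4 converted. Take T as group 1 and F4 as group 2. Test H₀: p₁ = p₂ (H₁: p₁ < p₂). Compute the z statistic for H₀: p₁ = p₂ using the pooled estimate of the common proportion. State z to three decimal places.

p̂₁ = 802/2539 ≈ 0.31587, p̂₂ = 1434/4456 ≈ 0.32181.
Pooled p̂ = (802+1434)/(2539+4456) = 2236/6995 = 0.31966.
SE = √(p̂(1−p̂)(1/n₁+1/n₂)) = √(0.31966·0.68034·0.000618272) = √(0.00013446) = 0.01160.
z = (0.31587 − 0.32181)/0.01160 = -0.00594/0.01160 = -0.512.
p-value = P(Z < -0.512) ≈ 0.3042.

z = -0.512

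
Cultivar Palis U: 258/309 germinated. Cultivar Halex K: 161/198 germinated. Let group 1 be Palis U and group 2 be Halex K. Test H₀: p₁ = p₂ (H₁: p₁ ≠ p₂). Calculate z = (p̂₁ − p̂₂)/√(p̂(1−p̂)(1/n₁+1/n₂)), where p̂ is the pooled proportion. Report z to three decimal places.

p̂₁ = 258/309 ≈ 0.83495, p̂₂ = 161/198 ≈ 0.81313.
Pooled p̂ = (258+161)/(309+198) = 419/507 = 0.82643.
SE = √(p̂(1−p̂)(1/n₁+1/n₂)) = √(0.82643·0.17357·0.00828675) = √(0.00118868) = 0.03448.
z = (0.83495 − 0.81313)/0.03448 = 0.02182/0.03448 = 0.633.
p-value = 2·P(Z > 0.633) ≈ 0.5268.

z = 0.633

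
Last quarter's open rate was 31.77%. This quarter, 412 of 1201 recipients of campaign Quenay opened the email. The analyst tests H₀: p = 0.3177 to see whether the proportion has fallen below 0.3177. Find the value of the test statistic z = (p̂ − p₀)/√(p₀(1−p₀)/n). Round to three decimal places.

z = 1.887

p̂ = 412/1201 ≈ 0.343047.
SE = √(p₀(1−p₀)/n) = √(0.21677/1201) = 0.013435.
z = (0.343047 − 0.3177)/0.013435 = 0.025347/0.013435 = 1.887.
p-value = P(Z < 1.887) ≈ 0.9704.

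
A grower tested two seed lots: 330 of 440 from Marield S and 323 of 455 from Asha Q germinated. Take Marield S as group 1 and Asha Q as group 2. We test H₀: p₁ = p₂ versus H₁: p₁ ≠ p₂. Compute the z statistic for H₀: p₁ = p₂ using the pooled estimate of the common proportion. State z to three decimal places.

z = 1.351

p̂₁ = 330/440 = 0.75000, p̂₂ = 323/455 = 0.70989.
Pooled p̂ = (330+323)/(440+455) = 653/895 = 0.72961.
SE = √(0.19728 × 0.00447053) = 0.02970.
z = (0.75000 − 0.70989)/0.02970 = 0.04011/0.02970 = 1.351.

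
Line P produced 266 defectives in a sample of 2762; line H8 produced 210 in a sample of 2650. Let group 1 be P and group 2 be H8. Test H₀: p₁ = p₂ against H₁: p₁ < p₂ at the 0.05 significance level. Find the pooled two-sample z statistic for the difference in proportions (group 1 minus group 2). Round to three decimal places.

p̂₁ = 266/2762 ≈ 0.096307, p̂₂ = 210/2650 ≈ 0.079245.
Pooled p̂ = (266+210)/(2762+2650) = 476/5412 = 0.087953.
SE = √(0.080217 × 0.000739415) = 0.007702.
z = (0.096307 − 0.079245)/0.007702 = 0.017062/0.007702 = 2.215.
p-value = P(Z < 2.215) ≈ 0.9866. With α = 0.05, fail to reject H₀.

z = 2.215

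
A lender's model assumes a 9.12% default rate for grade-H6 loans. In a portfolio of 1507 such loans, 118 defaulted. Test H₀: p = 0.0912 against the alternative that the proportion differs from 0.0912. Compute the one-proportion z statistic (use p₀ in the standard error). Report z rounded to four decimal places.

p̂ = 118/1507 ≈ 0.078301.
Under H₀, SE = √(0.0912·0.9088/1507) = √(5.49984e-05) = 0.007416.
z = (0.078301 − 0.0912)/0.007416 = -0.012899/0.007416 = -1.7393.
Two-sided p-value ≈ 2·Φ(−1.739) = 0.0820.

z = -1.7393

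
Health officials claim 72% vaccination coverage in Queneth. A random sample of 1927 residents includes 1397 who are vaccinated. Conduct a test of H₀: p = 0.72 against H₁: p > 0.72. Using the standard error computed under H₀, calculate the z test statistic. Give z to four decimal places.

z = 0.4850

p̂ = 1397/1927 ≈ 0.724961.
Under H₀, SE = √(0.72·0.28/1927) = √(0.000104619) = 0.010228.
z = (0.724961 − 0.72)/0.010228 = 0.004961/0.010228 = 0.4850.
p-value = P(Z > 0.485) ≈ 0.3138.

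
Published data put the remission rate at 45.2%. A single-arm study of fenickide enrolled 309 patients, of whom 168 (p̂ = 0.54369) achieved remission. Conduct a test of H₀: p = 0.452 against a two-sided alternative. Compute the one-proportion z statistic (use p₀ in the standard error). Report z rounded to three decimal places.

z = 3.238

p̂ = 168/309 = 0.543689.
SE = √(p₀(1−p₀)/n) = √(0.2477/309) = 0.028313.
z = (0.543689 − 0.452)/0.028313 = 0.091689/0.028313 = 3.238.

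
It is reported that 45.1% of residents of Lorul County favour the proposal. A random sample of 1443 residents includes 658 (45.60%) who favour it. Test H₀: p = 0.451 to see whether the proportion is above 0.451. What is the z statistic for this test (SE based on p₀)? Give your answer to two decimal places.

p̂ = 658/1443 = 0.4560.
Under H₀, SE = √(0.451·0.549/1443) = √(0.000171586) = 0.0131.
z = (0.4560 − 0.451)/0.0131 = 0.0050/0.0131 = 0.38.
p-value = P(Z > 0.381) ≈ 0.3515.

z = 0.38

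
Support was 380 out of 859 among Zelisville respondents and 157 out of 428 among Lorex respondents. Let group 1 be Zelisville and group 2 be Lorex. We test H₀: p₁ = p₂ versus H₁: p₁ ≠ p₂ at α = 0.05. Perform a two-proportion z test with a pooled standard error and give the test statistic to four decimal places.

z = 2.5896

p̂₁ = 380/859 = 0.442375, p̂₂ = 157/428 = 0.366822.
Pooled p̂ = (380+157)/(859+428) = 537/1287 = 0.417249.
SE = √(0.243152 × 0.00350059) = 0.029175.
z = (0.442375 − 0.366822)/0.029175 = 0.075553/0.029175 = 2.5896.
Two-sided p-value ≈ 2·Φ(−2.590) = 0.0096. With α = 0.05, reject H₀.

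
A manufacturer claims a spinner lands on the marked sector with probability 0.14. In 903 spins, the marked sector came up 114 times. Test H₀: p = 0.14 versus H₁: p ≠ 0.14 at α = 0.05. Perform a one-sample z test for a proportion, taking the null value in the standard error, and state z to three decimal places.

z = -1.191

p̂ = 114/903 ≈ 0.126246.
Under H₀, SE = √(0.14·0.86/903) = √(0.000133333) = 0.011547.
z = (0.126246 − 0.14)/0.011547 = -0.013754/0.011547 = -1.191.
Two-sided p-value ≈ 2·Φ(−1.191) = 0.2336, so at α = 0.05 we fail to reject H₀.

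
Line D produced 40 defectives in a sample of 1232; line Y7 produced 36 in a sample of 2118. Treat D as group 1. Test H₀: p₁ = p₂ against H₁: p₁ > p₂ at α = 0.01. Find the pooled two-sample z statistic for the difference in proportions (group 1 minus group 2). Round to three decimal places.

p̂₁ = 40/1232 ≈ 0.032468, p̂₂ = 36/2118 ≈ 0.016997.
Pooled p̂ = (40+36)/(1232+2118) = 76/3350 = 0.022687.
SE = √(0.0221719 × 0.00128383) = 0.005335.
z = (0.032468 − 0.016997)/0.005335 = 0.015471/0.005335 = 2.900.
p-value = P(Z > 2.900) ≈ 0.0019. With α = 0.01, reject H₀.

z = 2.900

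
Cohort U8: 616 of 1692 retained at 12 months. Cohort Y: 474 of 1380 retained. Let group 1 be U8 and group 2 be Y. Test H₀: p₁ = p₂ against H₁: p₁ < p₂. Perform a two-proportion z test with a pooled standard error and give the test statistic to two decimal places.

p̂₁ = 616/1692 ≈ 0.36407, p̂₂ = 474/1380 ≈ 0.34348.
Pooled p̂ = (616+474)/(1692+1380) = 1090/3072 = 0.35482.
SE = √(p̂(1−p̂)(1/n₁+1/n₂)) = √(0.35482·0.64518·0.00131565) = √(0.000301182) = 0.01735.
z = (0.36407 − 0.34348)/0.01735 = 0.02059/0.01735 = 1.19.
p-value = P(Z < 1.186) ≈ 0.8822.

z = 1.19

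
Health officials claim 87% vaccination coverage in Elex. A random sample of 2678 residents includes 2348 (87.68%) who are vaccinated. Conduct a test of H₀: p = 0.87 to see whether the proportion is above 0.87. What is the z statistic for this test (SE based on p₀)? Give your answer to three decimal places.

z = 1.042

p̂ = 2348/2678 ≈ 0.87677.
SE = √(p₀(1−p₀)/n) = √(0.1131/2678) = 0.00650.
z = (0.87677 − 0.87)/0.00650 = 0.00677/0.00650 = 1.042.
p-value = P(Z > 1.042) ≈ 0.1486.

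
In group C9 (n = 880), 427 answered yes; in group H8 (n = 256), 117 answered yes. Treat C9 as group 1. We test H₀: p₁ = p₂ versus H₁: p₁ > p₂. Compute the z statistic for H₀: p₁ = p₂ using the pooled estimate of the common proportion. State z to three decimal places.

p̂₁ = 427/880 ≈ 0.48523, p̂₂ = 117/256 ≈ 0.45703.
Pooled p̂ = (427+117)/(880+256) = 544/1136 = 0.47887.
SE = √(0.249554 × 0.00504261) = 0.03547.
z = (0.48523 − 0.45703)/0.03547 = 0.02820/0.03547 = 0.795.

z = 0.795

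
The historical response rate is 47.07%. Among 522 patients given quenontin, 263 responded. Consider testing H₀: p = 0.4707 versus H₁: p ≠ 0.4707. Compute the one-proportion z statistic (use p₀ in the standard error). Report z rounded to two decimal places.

p̂ = 263/522 ≈ 0.5038.
SE = √(p₀(1−p₀)/n) = √(0.24914/522) = 0.0218.
z = (0.5038 − 0.4707)/0.0218 = 0.0331/0.0218 = 1.52.
p-value = 2·P(Z > 1.517) ≈ 0.1294.

z = 1.52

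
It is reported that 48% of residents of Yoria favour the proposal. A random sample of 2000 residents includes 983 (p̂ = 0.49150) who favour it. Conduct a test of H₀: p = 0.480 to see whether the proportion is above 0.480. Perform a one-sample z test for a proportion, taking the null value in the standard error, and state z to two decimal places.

p̂ = 983/2000 = 0.4915.
Standard error under H₀: √(0.48×0.52/2000) = 0.0112.
z = (0.4915 − 0.48)/0.0112 = 0.0115/0.0112 = 1.03.
p-value = P(Z > 1.029) ≈ 0.1516.

z = 1.03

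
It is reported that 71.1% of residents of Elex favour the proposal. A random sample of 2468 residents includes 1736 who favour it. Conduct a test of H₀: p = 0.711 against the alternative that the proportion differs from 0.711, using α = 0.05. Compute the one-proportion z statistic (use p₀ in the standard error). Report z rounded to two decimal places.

z = -0.83

p̂ = 1736/2468 ≈ 0.70340.
SE = √(p₀(1−p₀)/n) = √(0.20548/2468) = 0.00912.
z = (0.70340 − 0.711)/0.00912 = -0.00760/0.00912 = -0.83.
p-value = 2·P(Z > 0.833) ≈ 0.4051. With α = 0.05, fail to reject H₀.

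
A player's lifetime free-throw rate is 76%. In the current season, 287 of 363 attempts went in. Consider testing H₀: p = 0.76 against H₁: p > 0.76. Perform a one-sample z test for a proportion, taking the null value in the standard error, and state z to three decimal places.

p̂ = 287/363 ≈ 0.790634.
Under H₀, SE = √(0.76·0.24/363) = √(0.000502479) = 0.022416.
z = (0.790634 − 0.76)/0.022416 = 0.030634/0.022416 = 1.367.

z = 1.367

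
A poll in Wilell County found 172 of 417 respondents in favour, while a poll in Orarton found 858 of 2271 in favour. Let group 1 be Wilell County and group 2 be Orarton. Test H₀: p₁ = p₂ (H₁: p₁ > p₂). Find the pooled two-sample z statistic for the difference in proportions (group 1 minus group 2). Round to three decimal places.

z = 1.338

p̂₁ = 172/417 = 0.41247, p̂₂ = 858/2271 = 0.37781.
Pooled p̂ = (172+858)/(417+2271) = 1030/2688 = 0.38318.
SE = √(0.236354 × 0.00283842) = 0.02590.
z = (0.41247 − 0.37781)/0.02590 = 0.03466/0.02590 = 1.338.
p-value = P(Z > 1.338) ≈ 0.0904.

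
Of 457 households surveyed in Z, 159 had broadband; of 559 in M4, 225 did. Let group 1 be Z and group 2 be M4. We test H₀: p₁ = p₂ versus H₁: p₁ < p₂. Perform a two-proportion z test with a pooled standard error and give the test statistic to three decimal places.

z = -1.785

p̂₁ = 159/457 ≈ 0.34792, p̂₂ = 225/559 ≈ 0.40250.
Pooled p̂ = (159+225)/(457+559) = 384/1016 = 0.37795.
SE = √(0.235104 × 0.00397709) = 0.03058.
z = (0.34792 − 0.40250)/0.03058 = -0.05458/0.03058 = -1.785.
p-value = P(Z < -1.785) ≈ 0.0371.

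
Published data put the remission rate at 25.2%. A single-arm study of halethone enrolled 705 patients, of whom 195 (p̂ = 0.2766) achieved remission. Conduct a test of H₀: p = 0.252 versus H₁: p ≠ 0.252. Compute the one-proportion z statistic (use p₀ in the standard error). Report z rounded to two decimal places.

p̂ = 195/705 = 0.2766.
Standard error under H₀: √(0.252×0.748/705) = 0.0164.
z = (0.2766 − 0.252)/0.0164 = 0.0246/0.0164 = 1.50.
Two-sided p-value ≈ 2·Φ(−1.504) = 0.1325.

z = 1.50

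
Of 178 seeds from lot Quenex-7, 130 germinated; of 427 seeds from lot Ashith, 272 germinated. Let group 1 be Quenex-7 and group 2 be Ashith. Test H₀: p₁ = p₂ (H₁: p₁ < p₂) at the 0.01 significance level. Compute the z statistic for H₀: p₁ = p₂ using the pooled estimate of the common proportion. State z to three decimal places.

p̂₁ = 130/178 = 0.73034, p̂₂ = 272/427 = 0.63700.
Pooled p̂ = (130+272)/(178+427) = 402/605 = 0.66446.
SE = √(p̂(1−p̂)(1/n₁+1/n₂)) = √(0.66446·0.33554·0.0079599) = √(0.00177468) = 0.04213.
z = (0.73034 − 0.63700)/0.04213 = 0.09334/0.04213 = 2.216.
p-value = P(Z < 2.216) ≈ 0.9866; since p > α = 0.01, fail to reject H₀.

z = 2.216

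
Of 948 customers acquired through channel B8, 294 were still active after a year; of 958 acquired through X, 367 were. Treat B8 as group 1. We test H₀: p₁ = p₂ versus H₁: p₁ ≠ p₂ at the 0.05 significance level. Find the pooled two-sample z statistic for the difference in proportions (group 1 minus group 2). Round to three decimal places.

z = -3.346

p̂₁ = 294/948 ≈ 0.310127, p̂₂ = 367/958 ≈ 0.383090.
Pooled p̂ = (294+367)/(948+958) = 661/1906 = 0.346800.
SE = √(p̂(1−p̂)(1/n₁+1/n₂)) = √(0.346800·0.653200·0.00209869) = √(0.000475416) = 0.021804.
z = (0.310127 − 0.383090)/0.021804 = -0.072963/0.021804 = -3.346.
p-value = 2·P(Z > 3.346) ≈ 0.0008, so at α = 0.05 we reject H₀.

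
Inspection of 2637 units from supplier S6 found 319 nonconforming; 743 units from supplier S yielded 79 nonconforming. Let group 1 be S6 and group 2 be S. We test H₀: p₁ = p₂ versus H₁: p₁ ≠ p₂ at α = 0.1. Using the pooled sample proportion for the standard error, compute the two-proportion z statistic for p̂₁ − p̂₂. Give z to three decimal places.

z = 1.094

p̂₁ = 319/2637 = 0.120971, p̂₂ = 79/743 = 0.106326.
Pooled p̂ = (319+79)/(2637+743) = 398/3380 = 0.117751.
SE = √(0.103886 × 0.00172511) = 0.013387.
z = (0.120971 − 0.106326)/0.013387 = 0.014645/0.013387 = 1.094.
p-value = 2·P(Z > 1.094) ≈ 0.2740. With α = 0.1, fail to reject H₀.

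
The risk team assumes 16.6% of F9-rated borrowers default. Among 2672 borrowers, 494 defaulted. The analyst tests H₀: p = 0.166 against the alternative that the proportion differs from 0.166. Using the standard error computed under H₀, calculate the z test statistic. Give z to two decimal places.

p̂ = 494/2672 = 0.1849.
SE = √(p₀(1−p₀)/n) = √(0.13844/2672) = 0.0072.
z = (0.1849 − 0.166)/0.0072 = 0.0189/0.0072 = 2.62.

z = 2.62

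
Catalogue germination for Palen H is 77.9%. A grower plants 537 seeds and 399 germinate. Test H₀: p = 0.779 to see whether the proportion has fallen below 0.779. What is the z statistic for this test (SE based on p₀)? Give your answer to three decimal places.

p̂ = 399/537 ≈ 0.743017.
SE = √(p₀(1−p₀)/n) = √(0.17216/537) = 0.017905.
z = (0.743017 − 0.779)/0.017905 = -0.035983/0.017905 = -2.010.
p-value = P(Z < -2.010) ≈ 0.0222.

z = -2.010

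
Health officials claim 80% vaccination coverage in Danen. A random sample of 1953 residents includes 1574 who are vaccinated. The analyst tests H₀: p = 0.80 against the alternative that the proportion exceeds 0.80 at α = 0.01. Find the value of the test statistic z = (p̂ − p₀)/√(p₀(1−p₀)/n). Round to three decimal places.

z = 0.656

p̂ = 1574/1953 ≈ 0.80594.
Standard error under H₀: √(0.8×0.2/1953) = 0.00905.
z = (0.80594 − 0.8)/0.00905 = 0.00594/0.00905 = 0.656.
p-value = P(Z > 0.656) ≈ 0.2558, so at α = 0.01 we fail to reject H₀.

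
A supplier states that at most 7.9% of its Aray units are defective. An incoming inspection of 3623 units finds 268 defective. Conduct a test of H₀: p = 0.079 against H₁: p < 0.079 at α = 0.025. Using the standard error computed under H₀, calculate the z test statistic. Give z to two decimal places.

z = -1.12

p̂ = 268/3623 ≈ 0.07397.
SE = √(p₀(1−p₀)/n) = √(0.072759/3623) = 0.00448.
z = (0.07397 − 0.079)/0.00448 = -0.00503/0.00448 = -1.12.
p-value = P(Z < -1.122) ≈ 0.1309; since p > α = 0.025, fail to reject H₀.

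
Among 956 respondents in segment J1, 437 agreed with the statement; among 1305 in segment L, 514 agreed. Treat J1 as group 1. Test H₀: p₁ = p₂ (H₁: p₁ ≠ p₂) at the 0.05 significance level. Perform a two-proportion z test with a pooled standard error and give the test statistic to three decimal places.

p̂₁ = 437/956 ≈ 0.45711, p̂₂ = 514/1305 ≈ 0.39387.
Pooled p̂ = (437+514)/(956+1305) = 951/2261 = 0.42061.
SE = √(p̂(1−p̂)(1/n₁+1/n₂)) = √(0.42061·0.57939·0.00181231) = √(0.000441655) = 0.02102.
z = (0.45711 − 0.39387)/0.02102 = 0.06324/0.02102 = 3.009.
Two-sided p-value ≈ 2·Φ(−3.009) = 0.0026; since p < α = 0.05, reject H₀.

z = 3.009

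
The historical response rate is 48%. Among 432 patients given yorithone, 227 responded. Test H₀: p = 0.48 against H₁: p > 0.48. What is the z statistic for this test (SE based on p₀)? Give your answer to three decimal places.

p̂ = 227/432 = 0.52546.
Standard error under H₀: √(0.48×0.52/432) = 0.02404.
z = (0.52546 − 0.48)/0.02404 = 0.04546/0.02404 = 1.891.
p-value = P(Z > 1.891) ≈ 0.0293.

z = 1.891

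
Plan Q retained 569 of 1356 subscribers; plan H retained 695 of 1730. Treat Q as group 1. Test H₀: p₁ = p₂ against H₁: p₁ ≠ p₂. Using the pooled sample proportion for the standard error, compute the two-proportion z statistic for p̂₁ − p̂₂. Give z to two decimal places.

p̂₁ = 569/1356 ≈ 0.41962, p̂₂ = 695/1730 ≈ 0.40173.
Pooled p̂ = (569+695)/(1356+1730) = 1264/3086 = 0.40959.
SE = √(p̂(1−p̂)(1/n₁+1/n₂)) = √(0.40959·0.59041·0.0013155) = √(0.000318122) = 0.01784.
z = (0.41962 − 0.40173)/0.01784 = 0.01789/0.01784 = 1.00.

z = 1.00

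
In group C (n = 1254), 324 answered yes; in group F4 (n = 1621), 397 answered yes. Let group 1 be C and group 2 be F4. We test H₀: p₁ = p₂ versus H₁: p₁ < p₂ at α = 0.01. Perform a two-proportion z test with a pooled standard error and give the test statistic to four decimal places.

z = 0.8258

p̂₁ = 324/1254 = 0.258373, p̂₂ = 397/1621 = 0.244911.
Pooled p̂ = (324+397)/(1254+1621) = 721/2875 = 0.250783.
SE = √(0.187891 × 0.00141435) = 0.016302.
z = (0.258373 − 0.244911)/0.016302 = 0.013462/0.016302 = 0.8258.
p-value = P(Z < 0.826) ≈ 0.7956; since p > α = 0.01, fail to reject H₀.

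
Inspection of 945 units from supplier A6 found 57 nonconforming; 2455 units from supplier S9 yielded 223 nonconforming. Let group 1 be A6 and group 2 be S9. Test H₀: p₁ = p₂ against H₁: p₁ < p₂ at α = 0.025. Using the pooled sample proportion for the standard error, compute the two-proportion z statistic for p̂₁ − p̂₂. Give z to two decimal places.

p̂₁ = 57/945 = 0.0603, p̂₂ = 223/2455 = 0.0908.
Pooled p̂ = (57+223)/(945+2455) = 280/3400 = 0.0824.
SE = √(0.0755709 × 0.00146553) = 0.0105.
z = (0.0603 − 0.0908)/0.0105 = -0.0305/0.0105 = -2.90.
p-value = P(Z < -2.900) ≈ 0.0019, so at α = 0.025 we reject H₀.

z = -2.90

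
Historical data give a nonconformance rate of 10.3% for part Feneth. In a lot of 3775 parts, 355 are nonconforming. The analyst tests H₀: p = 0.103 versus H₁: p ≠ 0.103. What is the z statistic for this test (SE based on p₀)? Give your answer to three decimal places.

p̂ = 355/3775 ≈ 0.094040.
Under H₀, SE = √(0.103·0.897/3775) = √(2.44744e-05) = 0.004947.
z = (0.094040 − 0.103)/0.004947 = -0.008960/0.004947 = -1.811.
p-value = 2·P(Z > 1.811) ≈ 0.0701.

z = -1.811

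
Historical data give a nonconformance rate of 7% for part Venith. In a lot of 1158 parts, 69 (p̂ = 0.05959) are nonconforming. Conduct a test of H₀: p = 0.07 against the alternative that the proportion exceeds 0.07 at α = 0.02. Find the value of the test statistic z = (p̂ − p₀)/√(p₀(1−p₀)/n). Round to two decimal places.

z = -1.39

p̂ = 69/1158 ≈ 0.0596.
Standard error under H₀: √(0.07×0.93/1158) = 0.0075.
z = (0.0596 − 0.07)/0.0075 = -0.0104/0.0075 = -1.39.
p-value = P(Z > -1.389) ≈ 0.9176. With α = 0.02, fail to reject H₀.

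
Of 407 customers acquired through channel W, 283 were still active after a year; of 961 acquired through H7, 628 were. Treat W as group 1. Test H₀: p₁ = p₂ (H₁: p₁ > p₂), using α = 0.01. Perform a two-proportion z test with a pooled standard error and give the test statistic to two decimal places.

z = 1.50

p̂₁ = 283/407 ≈ 0.6953, p̂₂ = 628/961 ≈ 0.6535.
Pooled p̂ = (283+628)/(407+961) = 911/1368 = 0.6659.
SE = √(0.222465 × 0.00349759) = 0.0279.
z = (0.6953 − 0.6535)/0.0279 = 0.0418/0.0279 = 1.50.
p-value = P(Z > 1.500) ≈ 0.0668, so at α = 0.01 we fail to reject H₀.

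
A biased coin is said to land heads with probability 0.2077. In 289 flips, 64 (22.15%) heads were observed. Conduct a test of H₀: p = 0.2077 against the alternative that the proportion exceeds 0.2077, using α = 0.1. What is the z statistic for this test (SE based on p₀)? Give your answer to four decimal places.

p̂ = 64/289 ≈ 0.221453.
SE = √(p₀(1−p₀)/n) = √(0.16456/289) = 0.023862.
z = (0.221453 − 0.2077)/0.023862 = 0.013753/0.023862 = 0.5764.
p-value = P(Z > 0.576) ≈ 0.2822; since p > α = 0.1, fail to reject H₀.

z = 0.5764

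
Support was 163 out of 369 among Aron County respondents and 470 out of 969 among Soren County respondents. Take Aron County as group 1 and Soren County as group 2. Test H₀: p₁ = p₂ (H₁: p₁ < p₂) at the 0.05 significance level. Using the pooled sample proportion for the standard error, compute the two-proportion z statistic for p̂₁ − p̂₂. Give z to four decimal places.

p̂₁ = 163/369 ≈ 0.441734, p̂₂ = 470/969 ≈ 0.485036.
Pooled p̂ = (163+470)/(369+969) = 633/1338 = 0.473094.
SE = √(p̂(1−p̂)(1/n₁+1/n₂)) = √(0.473094·0.526906·0.00374202) = √(0.000932796) = 0.030542.
z = (0.441734 − 0.485036)/0.030542 = -0.043302/0.030542 = -1.4178.
p-value = P(Z < -1.418) ≈ 0.0781. With α = 0.05, fail to reject H₀.

z = -1.4178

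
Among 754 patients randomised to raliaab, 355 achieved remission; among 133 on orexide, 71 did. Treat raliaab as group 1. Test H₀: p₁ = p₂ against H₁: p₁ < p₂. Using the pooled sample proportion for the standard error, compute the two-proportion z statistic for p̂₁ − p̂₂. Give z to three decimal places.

z = -1.341

p̂₁ = 355/754 = 0.47082, p̂₂ = 71/133 = 0.53383.
Pooled p̂ = (355+71)/(754+133) = 426/887 = 0.48027.
SE = √(0.249611 × 0.00884506) = 0.04699.
z = (0.47082 − 0.53383)/0.04699 = -0.06301/0.04699 = -1.341.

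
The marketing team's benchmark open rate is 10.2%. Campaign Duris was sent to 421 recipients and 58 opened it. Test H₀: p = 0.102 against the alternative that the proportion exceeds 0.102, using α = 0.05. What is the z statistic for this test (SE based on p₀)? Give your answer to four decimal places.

z = 2.4249

p̂ = 58/421 = 0.137767.
Standard error under H₀: √(0.102×0.898/421) = 0.014750.
z = (0.137767 − 0.102)/0.014750 = 0.035767/0.014750 = 2.4249.
p-value = P(Z > 2.425) ≈ 0.0077, so at α = 0.05 we reject H₀.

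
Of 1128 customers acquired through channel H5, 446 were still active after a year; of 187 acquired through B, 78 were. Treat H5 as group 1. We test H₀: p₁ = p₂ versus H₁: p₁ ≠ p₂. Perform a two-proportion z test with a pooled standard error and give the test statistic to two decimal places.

p̂₁ = 446/1128 ≈ 0.3954, p̂₂ = 78/187 ≈ 0.4171.
Pooled p̂ = (446+78)/(1128+187) = 524/1315 = 0.3985.
SE = √(p̂(1−p̂)(1/n₁+1/n₂)) = √(0.3985·0.6015·0.00623412) = √(0.00149428) = 0.0387.
z = (0.3954 − 0.4171)/0.0387 = -0.0217/0.0387 = -0.56.
Two-sided p-value ≈ 2·Φ(−0.562) = 0.5742.

z = -0.56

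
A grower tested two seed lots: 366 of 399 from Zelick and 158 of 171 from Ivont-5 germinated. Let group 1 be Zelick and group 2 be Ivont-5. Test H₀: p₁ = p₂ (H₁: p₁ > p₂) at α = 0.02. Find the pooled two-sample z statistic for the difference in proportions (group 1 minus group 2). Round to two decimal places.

z = -0.27

p̂₁ = 366/399 ≈ 0.9173, p̂₂ = 158/171 ≈ 0.9240.
Pooled p̂ = (366+158)/(399+171) = 524/570 = 0.9193.
SE = √(p̂(1−p̂)(1/n₁+1/n₂)) = √(0.9193·0.0807·0.00835422) = √(0.000619791) = 0.0249.
z = (0.9173 − 0.9240)/0.0249 = -0.0067/0.0249 = -0.27.
p-value = P(Z > -0.268) ≈ 0.6058. With α = 0.02, fail to reject H₀.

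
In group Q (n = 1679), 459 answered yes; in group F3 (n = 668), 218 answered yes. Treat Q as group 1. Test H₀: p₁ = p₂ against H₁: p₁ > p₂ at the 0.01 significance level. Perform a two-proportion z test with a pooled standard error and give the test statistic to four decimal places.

z = -2.5559

p̂₁ = 459/1679 = 0.2733770, p̂₂ = 218/668 = 0.3263473.
Pooled p̂ = (459+218)/(1679+668) = 677/2347 = 0.2884533.
SE = √(p̂(1−p̂)(1/n₁+1/n₂)) = √(0.2884533·0.7115467·0.0020926) = √(0.000429502) = 0.0207244.
z = (0.2733770 − 0.3263473)/0.0207244 = -0.0529703/0.0207244 = -2.5559.
p-value = P(Z > -2.556) ≈ 0.9947, so at α = 0.01 we fail to reject H₀.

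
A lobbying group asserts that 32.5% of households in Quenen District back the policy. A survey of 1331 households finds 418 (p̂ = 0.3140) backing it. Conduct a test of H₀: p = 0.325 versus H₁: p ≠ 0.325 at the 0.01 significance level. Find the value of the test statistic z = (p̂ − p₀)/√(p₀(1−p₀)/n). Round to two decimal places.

p̂ = 418/1331 ≈ 0.31405.
Standard error under H₀: √(0.325×0.675/1331) = 0.01284.
z = (0.31405 − 0.325)/0.01284 = -0.01095/0.01284 = -0.85.
p-value = 2·P(Z > 0.853) ≈ 0.3937. With α = 0.01, fail to reject H₀.

z = -0.85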